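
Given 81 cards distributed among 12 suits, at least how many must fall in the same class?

By pigeonhole with 81 objects and 12 categories: ceiling(81/12).

Final answer: 7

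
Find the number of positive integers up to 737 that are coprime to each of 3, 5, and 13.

|div by 3|=245, |div by 5|=147, |div by 13|=56.
|div by 3&5|=49, |div by 3&13|=18, |div by 5&13|=11, |div by all|=3.
By inclusion-exclusion, divisible by at least one: 245+147+56-49-18-11+3 = 373.
Not divisible by any: 737 - 373.

Final answer: 364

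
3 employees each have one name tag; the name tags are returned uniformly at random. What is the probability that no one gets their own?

Derangements satisfy D(n) = (n-1)(D(n-1) + D(n-2)), starting from D(0)=1, D(1)=0.
Building up: D(2)=1, D(3)=2.
Total arrangements: 3! = 6.
Probability = D(3)/3! = 1/3.

Final answer: D(3)/3! = 2/6 = 0.333333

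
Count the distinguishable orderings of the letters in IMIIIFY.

Letters (F:1, I:4, M:1, Y:1). Total letters: 7.
Permutations = 7!/(4!).

Final answer: 210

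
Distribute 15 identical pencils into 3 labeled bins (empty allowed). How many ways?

Stars and bars: C(n+k-1, k-1) = C(17,2).

Final answer: C(17,2) = 136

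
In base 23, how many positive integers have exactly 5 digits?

These are the integers in [23^4, 23^5), so the count is 23^5 - 23^4 = 22 x 23^4.

Final answer: 6156502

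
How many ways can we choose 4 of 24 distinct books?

C(24,4) = 24!/(4! x (24-4)!).

Final answer: C(24,4) = 10626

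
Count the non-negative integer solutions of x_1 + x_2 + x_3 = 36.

Stars and bars with 36 stars and 2 bars:
C(36+3-1, 3-1) = C(38,2).

Final answer: C(38,2) = 703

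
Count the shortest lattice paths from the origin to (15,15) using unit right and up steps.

Each path has 15 right steps and 15 up steps in some order (30 steps total).
Choose which 15 of the 30 steps are up: C(30,15).

Final answer: C(30,15) = 155117520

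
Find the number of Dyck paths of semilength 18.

Total monotonic paths to (18,18): C(36,18) = 9075135300.
Paths that cross above y=x (reflection bijection): C(36,19) = 8597496600.
Valid Dyck paths: 9075135300 - 8597496600.
(Equivalently, C_{18} = C(36,18)/19 = 9075135300/19.)

Final answer: C_{18} = 477638700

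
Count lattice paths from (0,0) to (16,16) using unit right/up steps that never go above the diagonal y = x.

Total monotonic paths to (16,16): C(32,16) = 601080390.
Paths that cross above y=x (reflection bijection): C(32,17) = 565722720.
Valid Dyck paths: 601080390 - 565722720.
(Check: C(32,16) - C(32,17) = C(32,16)/17, the Catalan number C_{16}.)

Final answer: C_{16} = 35357670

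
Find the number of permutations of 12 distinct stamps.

The number of ways to arrange 12 distinct objects is 12!.

Final answer: 12! = 479001600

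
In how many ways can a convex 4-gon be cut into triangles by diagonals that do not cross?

The structures are counted by the Catalan number C_n. Here n = 4 - 2 = 2.
C_n = (2n)!/(n!(n+1)!), so C_{2} = 4!/(2! x 3!) = C(4,2)/3 = 6/3.

Final answer: C_{2} = 2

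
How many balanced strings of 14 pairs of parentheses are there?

This is a standard Catalan-number count: the answer is C_n. Here n = 14 (pairs).
Using C_0 = 1 and C_(k+1) = C_k x 2(2k+1)/(k+2), build up term by term: C_1=1, C_2=2, C_3=5, C_4=14, C_5=42, C_6=132, C_7=429, C_8=1430, C_9=4862, C_10=16796, C_11=58786, C_12=208012, C_13=742900, C_14=2674440.

Final answer: C_{14} = 2674440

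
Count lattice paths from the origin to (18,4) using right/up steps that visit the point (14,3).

Paths (0,0)->(14,3): C(17,3) = 680.
Paths (14,3)->(18,4): C(5,1) = 5.
By multiplication principle: 680 x 5.

Final answer: 3400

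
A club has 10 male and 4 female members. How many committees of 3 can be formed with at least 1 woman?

Sum over valid woman counts:
C(4,1)C(10,2) = 180
C(4,2)C(10,1) = 60
C(4,3)C(10,0) = 4
Total: 180 + 60 + 4.

Final answer: 244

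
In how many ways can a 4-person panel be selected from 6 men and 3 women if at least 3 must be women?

Sum over valid woman counts:
C(3,3)C(6,1).

Final answer: 6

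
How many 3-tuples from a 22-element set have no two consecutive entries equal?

Let g(n) count such strings. g(1) = 22, and each valid string of length n-1 extends in 21 ways (any symbol but the last), so g(n) = 21 g(n-1).
Total: g(3) = 22 x 21^2.

Final answer: 22 x 21^{2} = 9702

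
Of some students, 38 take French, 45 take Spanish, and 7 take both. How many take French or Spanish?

|A union B| = |A| + |B| - |A intersect B| = 38 + 45 - 7.

Final answer: 76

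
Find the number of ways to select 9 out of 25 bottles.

C(25,9) = 25!/(9! x 16!).

Final answer: \binom{25}{9} = 2042975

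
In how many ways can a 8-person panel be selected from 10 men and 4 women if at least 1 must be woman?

Sum over valid woman counts:
C(4,1)C(10,7) = 480
C(4,2)C(10,6) = 1260
C(4,3)C(10,5) = 1008
C(4,4)C(10,4) = 210
Total: 480 + 1260 + 1008 + 210.

Final answer: 2958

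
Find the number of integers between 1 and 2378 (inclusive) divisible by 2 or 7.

Multiples of 2: 1189. Multiples of 7: 339. Of both (lcm=14): 169.
By inclusion-exclusion: 1189 + 339 - 169.

Final answer: 1359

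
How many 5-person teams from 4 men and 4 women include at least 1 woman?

Sum over valid woman counts:
C(4,1)C(4,4) = 4
C(4,2)C(4,3) = 24
C(4,3)C(4,2) = 24
C(4,4)C(4,1) = 4
Total: 4 + 24 + 24 + 4.

Final answer: 56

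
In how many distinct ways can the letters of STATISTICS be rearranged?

Letters (A:1, C:1, I:2, S:3, T:3). Total letters: 10.
Permutations = 10!/(3! x 3! x 2!).

Final answer: 50400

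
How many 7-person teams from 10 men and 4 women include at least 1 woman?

Sum over valid woman counts:
C(4,1)C(10,6) = 840
C(4,2)C(10,5) = 1512
C(4,3)C(10,4) = 840
C(4,4)C(10,3) = 120
Total: 840 + 1512 + 840 + 120.

Final answer: 3312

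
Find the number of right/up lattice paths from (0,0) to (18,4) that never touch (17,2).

Total paths to (18,4): C(22,4) = 7315.
Paths through (17,2): C(19,2) x C(3,2) = 513.
Avoiding (17,2): 7315 - 513.

Final answer: 6802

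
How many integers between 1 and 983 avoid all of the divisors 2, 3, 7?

|div by 2|=491, |div by 3|=327, |div by 7|=140.
|div by 2&3|=163, |div by 2&7|=70, |div by 3&7|=46, |div by all|=23.
By inclusion-exclusion, divisible by at least one: 491+327+140-163-70-46+23 = 702.
Not divisible by any: 983 - 702.

Final answer: 281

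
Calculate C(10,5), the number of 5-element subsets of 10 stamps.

C(10,5) = 10!/(5! x 5!).

Final answer: \binom{10}{5} = 252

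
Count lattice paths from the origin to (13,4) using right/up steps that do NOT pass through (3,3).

Total paths to (13,4): C(17,4) = 2380.
Paths through (3,3): C(6,3) x C(11,1) = 220.
Avoiding (3,3): 2380 - 220.

Final answer: 2160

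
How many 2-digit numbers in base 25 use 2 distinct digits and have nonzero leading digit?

The leading digit has 24 choices (anything but zero); the next has 24 (anything but the first), then 23, and so on, one fewer each time.
Total: 24 x 24.

Final answer: 576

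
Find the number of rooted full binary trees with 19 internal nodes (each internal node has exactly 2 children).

This is counted by the nth Catalan number C_n. Here n = 19.
C_n = C(2n,n) - C(2n,n+1), so C_{19} = C(38,19) - C(38,20) = 35345263800 - 33578000610.

Final answer: C_{19} = 1767263190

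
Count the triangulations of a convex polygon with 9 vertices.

The structures are counted by the Catalan number C_n. Here n = 9 - 2 = 7.
C_n = (2n)!/(n!(n+1)!), so C_{7} = 14!/(7! x 8!) = C(14,7)/8 = 3432/8.

Final answer: C_{7} = 429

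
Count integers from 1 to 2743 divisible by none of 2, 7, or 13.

|div by 2|=1371, |div by 7|=391, |div by 13|=211.
|div by 2&7|=195, |div by 2&13|=105, |div by 7&13|=30, |div by all|=15.
By inclusion-exclusion, divisible by at least one: 1371+391+211-195-105-30+15 = 1658.
Not divisible by any: 2743 - 1658.

Final answer: 1085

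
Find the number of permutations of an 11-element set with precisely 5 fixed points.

Choose which 5 elements are fixed: C(11,5) = 462.
Derange the remaining 6 using D(j) = (j-1)(D(j-1) + D(j-2)), D(0)=1, D(1)=0: D(2)=1, D(3)=2, D(4)=9, D(5)=44, D(6)=265.
Total: 462 x 265.

Final answer: C(11,5) D(6) = 122430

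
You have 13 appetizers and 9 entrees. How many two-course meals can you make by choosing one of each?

By the multiplication principle: 13 x 9.

Final answer: 117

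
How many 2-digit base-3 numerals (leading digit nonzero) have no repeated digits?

The leading digit has 2 choices (anything but zero); the next has 2 (anything but the first), then 1, and so on, one fewer each time.
Total: 2 x 2.

Final answer: 4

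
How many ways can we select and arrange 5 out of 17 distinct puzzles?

P(17,5) = 17!/(17-5)! = 17!/12!.

Final answer: P(17,5) = 742560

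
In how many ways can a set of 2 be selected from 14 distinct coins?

C(14,2) = 14!/(2! x (14-2)!).

Final answer: C(14,2) = 91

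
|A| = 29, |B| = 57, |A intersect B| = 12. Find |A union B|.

|A union B| = |A| + |B| - |A intersect B| = 29 + 57 - 12.

Final answer: 74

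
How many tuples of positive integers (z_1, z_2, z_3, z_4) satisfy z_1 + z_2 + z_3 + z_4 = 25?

Substitute z'_i = z_i - 1 (so z'_i >= 0). Then sum z'_i = 25 - 4 = 21.
Stars and bars: C(21+4-1, 4-1) = C(24,3).

Final answer: C(24,3) = 2024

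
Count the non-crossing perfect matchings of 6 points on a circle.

The structures are counted by the Catalan number C_n. Here n = 6/2 = 3.
Using C_0 = 1 and C_(k+1) = C_k x 2(2k+1)/(k+2), build up term by term: C_1=1, C_2=2, C_3=5.

Final answer: C_{3} = 5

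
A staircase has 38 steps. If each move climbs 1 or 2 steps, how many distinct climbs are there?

Let f(n) count the ways. The last step is size 1 or 2, so f(n) = f(n-1) + f(n-2) with f(1)=1, f(2)=2.
Building up term by term: f(1)=1, f(2)=2, f(3)=3, f(4)=5, f(5)=8, f(6)=13, f(7)=21, f(8)=34, f(9)=55, f(10)=89, f(11)=144, f(12)=233, f(13)=377, f(14)=610, f(15)=987, f(16)=1597, f(17)=2584, f(18)=4181, f(19)=6765, f(20)=10946, f(21)=17711, f(22)=28657, f(23)=46368, f(24)=75025, f(25)=121393, f(26)=196418, f(27)=317811, f(28)=514229, f(29)=832040, f(30)=1346269, f(31)=2178309, f(32)=3524578, f(33)=5702887, f(34)=9227465, f(35)=14930352, f(36)=24157817, f(37)=39088169, f(38)=63245986.

Final answer: 63245986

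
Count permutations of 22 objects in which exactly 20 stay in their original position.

Choose which 20 elements are fixed: C(22,20) = 231.
Derange the remaining 2 using D(j) = (j-1)(D(j-1) + D(j-2)), D(0)=1, D(1)=0: D(2)=1.
Total: 231 x 1.

Final answer: C(22,20) D(2) = 231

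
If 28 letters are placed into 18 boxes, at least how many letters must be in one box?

By the pigeonhole principle: ceiling(28/18).

Final answer: 2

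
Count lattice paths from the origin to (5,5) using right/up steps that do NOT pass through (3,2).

Total paths to (5,5): C(10,5) = 252.
Paths through (3,2): C(5,2) x C(5,3) = 100.
Avoiding (3,2): 252 - 100.

Final answer: 152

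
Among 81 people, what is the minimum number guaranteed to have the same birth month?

There are 12 possible values for birth month. With 81 people and 12 categories, by pigeonhole: ceiling(81/12).

Final answer: 7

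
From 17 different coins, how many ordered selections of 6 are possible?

P(17,6) = 17!/(17-6)! = 17!/11!.

Final answer: P(17,6) = 8910720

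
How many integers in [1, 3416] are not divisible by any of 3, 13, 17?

|div by 3|=1138, |div by 13|=262, |div by 17|=200.
|div by 3&13|=87, |div by 3&17|=66, |div by 13&17|=15, |div by all|=5.
By inclusion-exclusion, divisible by at least one: 1138+262+200-87-66-15+5 = 1437.
Not divisible by any: 3416 - 1437.

Final answer: 1979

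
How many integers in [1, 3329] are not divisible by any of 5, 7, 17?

|div by 5|=665, |div by 7|=475, |div by 17|=195.
|div by 5&7|=95, |div by 5&17|=39, |div by 7&17|=27, |div by all|=5.
By inclusion-exclusion, divisible by at least one: 665+475+195-95-39-27+5 = 1179.
Not divisible by any: 3329 - 1179.

Final answer: 2150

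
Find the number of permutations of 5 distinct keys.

The number of ways to arrange 5 distinct objects is 5!.

Final answer: 5! = 120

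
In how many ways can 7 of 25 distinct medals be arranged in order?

P(25,7) = 25!/(25-7)! = 25!/18!.

Final answer: P(25,7) = 2422728000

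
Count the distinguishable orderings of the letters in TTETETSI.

Letters (E:2, I:1, S:1, T:4). Total letters: 8.
Permutations = 8!/(4! x 2!).

Final answer: 840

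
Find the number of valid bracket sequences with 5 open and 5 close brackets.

The structures are counted by the Catalan number C_n. Here n = 5 (pairs).
C_n = C(2n,n) - C(2n,n+1), so C_{5} = C(10,5) - C(10,6) = 252 - 210.

Final answer: C_{5} = 42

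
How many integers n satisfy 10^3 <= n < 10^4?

These are the integers in [10^3, 10^4), so the count is 10^4 - 10^3 = 9 x 10^3.

Final answer: 9000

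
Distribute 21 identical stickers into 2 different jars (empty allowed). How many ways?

Stars and bars: C(n+k-1, k-1) = C(22,1).

Final answer: C(22,1) = 22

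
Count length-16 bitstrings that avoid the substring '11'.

Classify by the final bit: ...0 gives a(n-1) strings, ...01 gives a(n-2) strings. Thus a(n) = a(n-1) + a(n-2) with a(1)=2, a(2)=3.
Building up term by term: a(1)=2, a(2)=3, a(3)=5, a(4)=8, a(5)=13, a(6)=21, a(7)=34, a(8)=55, a(9)=89, a(10)=144, a(11)=233, a(12)=377, a(13)=610, a(14)=987, a(15)=1597, a(16)=2584.

Final answer: 2584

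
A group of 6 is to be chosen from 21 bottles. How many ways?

C(21,6) = 21!/(6! x 15!).

Final answer: \binom{21}{6} = 54264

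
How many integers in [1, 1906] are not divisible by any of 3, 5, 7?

|div by 3|=635, |div by 5|=381, |div by 7|=272.
|div by 3&5|=127, |div by 3&7|=90, |div by 5&7|=54, |div by all|=18.
By inclusion-exclusion, divisible by at least one: 635+381+272-127-90-54+18 = 1035.
Not divisible by any: 1906 - 1035.

Final answer: 871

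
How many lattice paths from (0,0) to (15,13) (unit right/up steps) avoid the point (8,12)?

Total paths to (15,13): C(28,13) = 37442160.
Paths through (8,12): C(20,12) x C(8,1) = 1007760.
Avoiding (8,12): 37442160 - 1007760.

Final answer: 36434400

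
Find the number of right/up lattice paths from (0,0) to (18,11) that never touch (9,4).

Total paths to (18,11): C(29,11) = 34597290.
Paths through (9,4): C(13,4) x C(16,7) = 8179600.
Avoiding (9,4): 34597290 - 8179600.

Final answer: 26417690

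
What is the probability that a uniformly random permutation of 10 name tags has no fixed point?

Use the recurrence D(n) = (n-1)(D(n-1) + D(n-2)) with D(0)=1, D(1)=0.
Building up: D(2)=1, D(3)=2, D(4)=9, D(5)=44, D(6)=265, D(7)=1854, D(8)=14833, D(9)=133496, D(10)=1334961.
Total arrangements: 10! = 3628800.
Probability = D(10)/10! = 16481/44800.

Final answer: D(10)/10! = 1334961/3628800 = 0.367879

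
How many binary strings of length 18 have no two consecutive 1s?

Classify by the final bit: ...0 gives a(n-1) strings, ...01 gives a(n-2) strings. Thus a(n) = a(n-1) + a(n-2) with a(1)=2, a(2)=3.
Iterating the recurrence: a(1)=2, a(2)=3, a(3)=5, a(4)=8, a(5)=13, a(6)=21, a(7)=34, a(8)=55, a(9)=89, a(10)=144, a(11)=233, a(12)=377, a(13)=610, a(14)=987, a(15)=1597, a(16)=2584, a(17)=4181, a(18)=6765.

Final answer: 6765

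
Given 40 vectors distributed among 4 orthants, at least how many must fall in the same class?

By pigeonhole with 40 objects and 4 categories: ceiling(40/4).

Final answer: 10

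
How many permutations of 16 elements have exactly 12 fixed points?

Choose which 12 elements are fixed: C(16,12) = 1820.
Derange the remaining 4 using D(j) = (j-1)(D(j-1) + D(j-2)), D(0)=1, D(1)=0: D(2)=1, D(3)=2, D(4)=9.
Total: 1820 x 9.

Final answer: C(16,12) D(4) = 16380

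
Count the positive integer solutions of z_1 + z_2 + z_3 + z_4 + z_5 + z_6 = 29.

Substitute z'_i = z_i - 1 (so z'_i >= 0). Then sum z'_i = 29 - 6 = 23.
Stars and bars: C(23+6-1, 6-1) = C(28,5).

Final answer: C(28,5) = 98280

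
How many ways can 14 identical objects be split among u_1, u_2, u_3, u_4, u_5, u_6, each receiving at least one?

Substitute u'_i = u_i - 1 (so u'_i >= 0). Then sum u'_i = 14 - 6 = 8.
Stars and bars: C(8+6-1, 6-1) = C(13,5).

Final answer: C(13,5) = 1287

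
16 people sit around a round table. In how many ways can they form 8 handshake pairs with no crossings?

This is counted by the nth Catalan number C_n. Here n = 16/2 = 8.
Using C_0 = 1 and C_(k+1) = C_k x 2(2k+1)/(k+2), build up term by term: C_1=1, C_2=2, C_3=5, C_4=14, C_5=42, C_6=132, C_7=429, C_8=1430.

Final answer: C_{8} = 1430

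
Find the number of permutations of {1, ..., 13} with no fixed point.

Derangements satisfy D(n) = (n-1)(D(n-1) + D(n-2)), starting from D(0)=1, D(1)=0.
D(2) = 1 x (0 + 1) = 1
D(3) = 2 x (1 + 0) = 2
D(4) = 3 x (2 + 1) = 9
D(5) = 4 x (9 + 2) = 44
D(6) = 5 x (44 + 9) = 265
D(7) = 6 x (265 + 44) = 1854
D(8) = 7 x (1854 + 265) = 14833
D(9) = 8 x (14833 + 1854) = 133496
D(10) = 9 x (133496 + 14833) = 1334961
D(11) = 10 x (1334961 + 133496) = 14684570
D(12) = 11 x (14684570 + 1334961) = 176214841
D(13) = 12 x (D(12) + D(11)) = 12 x (176214841 + 14684570)

Final answer: D(13) = 2290792932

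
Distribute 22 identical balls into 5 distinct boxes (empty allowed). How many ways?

Stars and bars: C(n+k-1, k-1) = C(26,4).

Final answer: C(26,4) = 14950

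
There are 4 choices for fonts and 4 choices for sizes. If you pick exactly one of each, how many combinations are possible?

By the multiplication principle: 4 x 4.

Final answer: 16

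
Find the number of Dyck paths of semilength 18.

Total monotonic paths to (18,18): C(36,18) = 9075135300.
A path is bad iff it touches y = x + 1; reflecting its initial segment maps bad paths bijectively onto all paths to (17,19), of which there are C(36,19) = 8597496600.
Valid Dyck paths: 9075135300 - 8597496600.
(These counts are the Catalan numbers.)

Final answer: C_{18} = 477638700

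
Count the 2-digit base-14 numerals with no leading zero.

These are the integers in [14^1, 14^2), so the count is 14^2 - 14^1 = 13 x 14^1.

Final answer: 182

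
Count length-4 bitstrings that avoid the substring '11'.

Let a(n) count valid strings. If the last bit is 0 the prefix is any valid string of length n-1; if it is 1 the string must end in 01 with a valid prefix of length n-2. So a(n) = a(n-1) + a(n-2), a(1)=2, a(2)=3.
Iterating the recurrence: a(1)=2, a(2)=3, a(3)=5, a(4)=8.

Final answer: 8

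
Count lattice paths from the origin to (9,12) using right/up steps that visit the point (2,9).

Paths (0,0)->(2,9): C(11,9) = 55.
Paths (2,9)->(9,12): C(10,3) = 120.
By multiplication principle: 55 x 120.

Final answer: 6600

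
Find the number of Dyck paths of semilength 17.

Total monotonic paths to (17,17): C(34,17) = 2333606220.
Reflecting each bad path at its first crossing gives a bijection with paths to (16,18): C(34,18) = 2203961430.
Valid Dyck paths: 2333606220 - 2203961430.
(Check: C(34,17) - C(34,18) = C(34,17)/18, the Catalan number C_{17}.)

Final answer: C_{17} = 129644790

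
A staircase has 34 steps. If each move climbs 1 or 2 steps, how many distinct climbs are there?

Condition on the final move: it is a 1-step (f(n-1) ways to get there) or a 2-step (f(n-2) ways), so f(n) = f(n-1) + f(n-2), with f(1)=1, f(2)=2.
Computing successive values: f(1)=1, f(2)=2, f(3)=3, f(4)=5, f(5)=8, f(6)=13, f(7)=21, f(8)=34, f(9)=55, f(10)=89, f(11)=144, f(12)=233, f(13)=377, f(14)=610, f(15)=987, f(16)=1597, f(17)=2584, f(18)=4181, f(19)=6765, f(20)=10946, f(21)=17711, f(22)=28657, f(23)=46368, f(24)=75025, f(25)=121393, f(26)=196418, f(27)=317811, f(28)=514229, f(29)=832040, f(30)=1346269, f(31)=2178309, f(32)=3524578, f(33)=5702887, f(34)=9227465.

Final answer: 9227465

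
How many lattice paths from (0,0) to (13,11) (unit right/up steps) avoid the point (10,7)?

Total paths to (13,11): C(24,11) = 2496144.
Paths through (10,7): C(17,7) x C(7,4) = 680680.
Avoiding (10,7): 2496144 - 680680.

Final answer: 1815464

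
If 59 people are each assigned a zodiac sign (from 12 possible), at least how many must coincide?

There are 12 possible values for zodiac sign. With 59 people and 12 categories, by pigeonhole: ceiling(59/12).

Final answer: 5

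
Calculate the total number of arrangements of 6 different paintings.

The number of ways to arrange 6 distinct objects is 6!.

Final answer: 6! = 720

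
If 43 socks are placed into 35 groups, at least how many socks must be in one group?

By the pigeonhole principle: ceiling(43/35).

Final answer: 2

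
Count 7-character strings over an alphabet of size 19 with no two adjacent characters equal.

Let g(n) count such strings. g(1) = 19, and each valid string of length n-1 extends in 18 ways (any symbol but the last), so g(n) = 18 g(n-1).
Total: g(7) = 19 x 18^6.

Final answer: 19 x 18^{6} = 646232256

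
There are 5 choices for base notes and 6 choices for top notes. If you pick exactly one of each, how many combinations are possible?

By the multiplication principle: 5 x 6.

Final answer: 30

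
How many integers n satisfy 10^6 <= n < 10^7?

These are the integers in [10^6, 10^7), so the count is 10^7 - 10^6 = 9 x 10^6.

Final answer: 9000000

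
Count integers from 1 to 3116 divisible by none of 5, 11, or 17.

|div by 5|=623, |div by 11|=283, |div by 17|=183.
|div by 5&11|=56, |div by 5&17|=36, |div by 11&17|=16, |div by all|=3.
By inclusion-exclusion, divisible by at least one: 623+283+183-56-36-16+3 = 984.
Not divisible by any: 3116 - 984.

Final answer: 2132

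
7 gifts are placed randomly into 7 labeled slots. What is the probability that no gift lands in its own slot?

D(n) = (n-1)(D(n-1) + D(n-2)), D(0)=1, D(1)=0.
Building up: D(2)=1, D(3)=2, D(4)=9, D(5)=44, D(6)=265, D(7)=1854.
Total arrangements: 7! = 5040.
Probability = D(7)/7! = 103/280.

Final answer: D(7)/7! = 1854/5040 = 0.367857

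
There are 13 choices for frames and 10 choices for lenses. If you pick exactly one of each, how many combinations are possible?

By the multiplication principle: 13 x 10.

Final answer: 130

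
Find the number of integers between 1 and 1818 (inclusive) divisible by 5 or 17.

Multiples of 5: 363. Multiples of 17: 106. Of both (lcm=85): 21.
By inclusion-exclusion: 363 + 106 - 21.

Final answer: 448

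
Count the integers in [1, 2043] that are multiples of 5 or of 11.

Multiples of 5: 408. Multiples of 11: 185. Of both (lcm=55): 37.
By inclusion-exclusion: 408 + 185 - 37.

Final answer: 556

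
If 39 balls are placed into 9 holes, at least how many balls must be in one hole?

By the pigeonhole principle: ceiling(39/9).

Final answer: 5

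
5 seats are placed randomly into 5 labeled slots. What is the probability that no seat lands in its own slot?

D(n) = (n-1)(D(n-1) + D(n-2)), D(0)=1, D(1)=0.
Building up: D(2)=1, D(3)=2, D(4)=9, D(5)=44.
Total arrangements: 5! = 120.
Probability = D(5)/5! = 11/30.

Final answer: D(5)/5! = 44/120 = 0.366667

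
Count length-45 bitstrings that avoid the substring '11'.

Classify by the final bit: ...0 gives a(n-1) strings, ...01 gives a(n-2) strings. Thus a(n) = a(n-1) + a(n-2) with a(1)=2, a(2)=3.
Building up term by term: a(1)=2, a(2)=3, a(3)=5, a(4)=8, a(5)=13, a(6)=21, a(7)=34, a(8)=55, a(9)=89, a(10)=144, a(11)=233, a(12)=377, a(13)=610, a(14)=987, a(15)=1597, a(16)=2584, a(17)=4181, a(18)=6765, a(19)=10946, a(20)=17711, a(21)=28657, a(22)=46368, a(23)=75025, a(24)=121393, a(25)=196418, a(26)=317811, a(27)=514229, a(28)=832040, a(29)=1346269, a(30)=2178309, a(31)=3524578, a(32)=5702887, a(33)=9227465, a(34)=14930352, a(35)=24157817, a(36)=39088169, a(37)=63245986, a(38)=102334155, a(39)=165580141, a(40)=267914296, a(41)=433494437, a(42)=701408733, a(43)=1134903170, a(44)=1836311903, a(45)=2971215073.

Final answer: 2971215073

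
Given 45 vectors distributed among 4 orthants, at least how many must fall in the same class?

By pigeonhole with 45 objects and 4 categories: ceiling(45/4).

Final answer: 12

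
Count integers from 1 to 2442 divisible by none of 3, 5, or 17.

|div by 3|=814, |div by 5|=488, |div by 17|=143.
|div by 3&5|=162, |div by 3&17|=47, |div by 5&17|=28, |div by all|=9.
By inclusion-exclusion, divisible by at least one: 814+488+143-162-47-28+9 = 1217.
Not divisible by any: 2442 - 1217.

Final answer: 1225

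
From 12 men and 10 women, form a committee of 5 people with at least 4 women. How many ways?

Sum over valid woman counts:
C(10,4)C(12,1) = 2520
C(10,5)C(12,0) = 252
Total: 2520 + 252.

Final answer: 2772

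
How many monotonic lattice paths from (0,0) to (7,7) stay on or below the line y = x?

Total monotonic paths to (7,7): C(14,7) = 3432.
By the reflection principle, paths that go above the diagonal number C(14,8) = 3003.
Valid Dyck paths: 3432 - 3003.
(These counts are the Catalan numbers.)

Final answer: C_{7} = 429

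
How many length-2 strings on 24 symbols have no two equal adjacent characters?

First character: 24 choices. Each subsequent: 23 choices (must differ from the previous one).
Total: 24 x 23^1.

Final answer: 24 x 23^{1} = 552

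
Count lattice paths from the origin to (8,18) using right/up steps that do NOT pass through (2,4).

Total paths to (8,18): C(26,18) = 1562275.
Paths through (2,4): C(6,4) x C(20,14) = 581400.
Avoiding (2,4): 1562275 - 581400.

Final answer: 980875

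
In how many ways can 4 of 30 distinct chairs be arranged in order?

P(30,4) = 30!/(30-4)! = 30!/26!.

Final answer: P(30,4) = 657720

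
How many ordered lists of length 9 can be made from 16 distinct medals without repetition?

P(16,9) = 16!/(16-9)! = 16!/7!.

Final answer: P(16,9) = 4151347200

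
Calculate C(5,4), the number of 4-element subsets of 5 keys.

C(5,4) = 5!/(4! x (5-4)!).

Final answer: C(5,4) = 5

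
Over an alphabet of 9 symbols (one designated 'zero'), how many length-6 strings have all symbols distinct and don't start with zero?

The leading digit has 8 choices (anything but zero); the next has 8 (anything but the first), then 7, and so on, one fewer each time.
Total: 8 x 8 x 7 x 6 x 5 x 4.

Final answer: 53760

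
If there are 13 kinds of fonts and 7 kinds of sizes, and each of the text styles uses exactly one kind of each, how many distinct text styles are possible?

By the multiplication principle: 13 x 7.

Final answer: 91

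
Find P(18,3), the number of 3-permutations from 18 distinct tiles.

P(18,3) = 18!/(18-3)! = 18!/15!.

Final answer: P(18,3) = 4896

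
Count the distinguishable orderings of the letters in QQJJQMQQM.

Letters (J:2, M:2, Q:5). Total letters: 9.
Permutations = 9!/(5! x 2! x 2!).

Final answer: 756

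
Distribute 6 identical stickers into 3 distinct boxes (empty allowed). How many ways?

Stars and bars: C(n+k-1, k-1) = C(8,2).

Final answer: C(8,2) = 28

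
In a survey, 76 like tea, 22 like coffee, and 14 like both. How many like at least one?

|A union B| = |A| + |B| - |A intersect B| = 76 + 22 - 14.

Final answer: 84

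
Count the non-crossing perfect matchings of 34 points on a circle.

The structures are counted by the Catalan number C_n. Here n = 34/2 = 17.
Using C_0 = 1 and C_(k+1) = C_k x 2(2k+1)/(k+2), build up term by term: C_1=1, C_2=2, C_3=5, C_4=14, C_5=42, C_6=132, C_7=429, C_8=1430, C_9=4862, C_10=16796, C_11=58786, C_12=208012, C_13=742900, C_14=2674440, C_15=9694845, C_16=35357670, C_17=129644790.

Final answer: C_{17} = 129644790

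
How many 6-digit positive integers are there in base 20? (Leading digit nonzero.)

In base 20, the leading digit has 19 choices (1..19); each of the remaining 5 digits has 20 choices.
Total: 19 x 20^5.

Final answer: 60800000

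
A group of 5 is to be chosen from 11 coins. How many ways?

C(11,5) = 11!/(5! x 6!).

Final answer: \binom{11}{5} = 462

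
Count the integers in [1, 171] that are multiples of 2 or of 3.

Multiples of 2: 85. Multiples of 3: 57. Of both (lcm=6): 28.
By inclusion-exclusion: 85 + 57 - 28.

Final answer: 114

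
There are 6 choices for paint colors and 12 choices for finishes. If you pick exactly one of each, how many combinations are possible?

By the multiplication principle: 6 x 12.

Final answer: 72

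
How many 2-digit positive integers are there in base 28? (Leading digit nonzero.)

In base 28, the leading digit has 27 choices (1..27); each of the remaining 1 digits has 28 choices.
Total: 27 x 28^1.

Final answer: 756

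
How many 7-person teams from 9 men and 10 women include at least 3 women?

Sum over valid woman counts:
C(10,3)C(9,4) = 15120
C(10,4)C(9,3) = 17640
C(10,5)C(9,2) = 9072
C(10,6)C(9,1) = 1890
C(10,7)C(9,0) = 120
Total: 15120 + 17640 + 9072 + 1890 + 120.

Final answer: 43842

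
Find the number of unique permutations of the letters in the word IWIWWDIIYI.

Letters (D:1, I:5, W:3, Y:1). Total letters: 10.
Permutations = 10!/(5! x 3!).

Final answer: 5040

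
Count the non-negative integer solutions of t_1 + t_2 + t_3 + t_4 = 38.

Stars and bars with 38 stars and 3 bars:
C(38+4-1, 4-1) = C(41,3).

Final answer: C(41,3) = 10660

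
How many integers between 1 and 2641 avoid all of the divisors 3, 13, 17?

|div by 3|=880, |div by 13|=203, |div by 17|=155.
|div by 3&13|=67, |div by 3&17|=51, |div by 13&17|=11, |div by all|=3.
By inclusion-exclusion, divisible by at least one: 880+203+155-67-51-11+3 = 1112.
Not divisible by any: 2641 - 1112.

Final answer: 1529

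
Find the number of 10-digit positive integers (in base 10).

These are the integers in [10^9, 10^10), so the count is 10^10 - 10^9 = 9 x 10^9.

Final answer: 9000000000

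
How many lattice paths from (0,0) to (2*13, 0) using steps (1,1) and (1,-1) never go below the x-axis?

Total monotonic paths to (13,13): C(26,13) = 10400600.
By the reflection principle, paths that go above the diagonal number C(26,14) = 9657700.
Valid Dyck paths: 10400600 - 9657700.
(This is the Catalan number C_{13}.)

Final answer: C_{13} = 742900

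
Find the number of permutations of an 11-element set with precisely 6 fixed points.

Choose which 6 elements are fixed: C(11,6) = 462.
Derange the remaining 5 using D(j) = (j-1)(D(j-1) + D(j-2)), D(0)=1, D(1)=0: D(2)=1, D(3)=2, D(4)=9, D(5)=44.
Total: 462 x 44.

Final answer: C(11,6) D(5) = 20328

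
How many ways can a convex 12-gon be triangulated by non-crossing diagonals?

This is a standard Catalan-number count: the answer is C_n. Here n = 12 - 2 = 10.
Using C_0 = 1 and C_(k+1) = C_k x 2(2k+1)/(k+2), build up term by term: C_1=1, C_2=2, C_3=5, C_4=14, C_5=42, C_6=132, C_7=429, C_8=1430, C_9=4862, C_10=16796.

Final answer: C_{10} = 16796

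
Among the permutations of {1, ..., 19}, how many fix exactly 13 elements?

Choose which 13 elements are fixed: C(19,13) = 27132.
Derange the remaining 6 using D(j) = (j-1)(D(j-1) + D(j-2)), D(0)=1, D(1)=0: D(2)=1, D(3)=2, D(4)=9, D(5)=44, D(6)=265.
Total: 27132 x 265.

Final answer: C(19,13) D(6) = 7189980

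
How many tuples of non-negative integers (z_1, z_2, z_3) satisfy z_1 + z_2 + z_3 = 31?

Stars and bars with 31 stars and 2 bars:
C(31+3-1, 3-1) = C(33,2).

Final answer: C(33,2) = 528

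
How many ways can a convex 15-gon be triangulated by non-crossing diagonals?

This is a standard Catalan-number count: the answer is C_n. Here n = 15 - 2 = 13.
C_n = C(2n,n)/(n+1), so C_{13} = C(26,13)/14 = 10400600/14.

Final answer: C_{13} = 742900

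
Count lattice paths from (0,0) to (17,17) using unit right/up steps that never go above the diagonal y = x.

Total monotonic paths to (17,17): C(34,17) = 2333606220.
Reflecting each bad path at its first crossing gives a bijection with paths to (16,18): C(34,18) = 2203961430.
Valid Dyck paths: 2333606220 - 2203961430.
(This is the Catalan number C_{17}.)

Final answer: C_{17} = 129644790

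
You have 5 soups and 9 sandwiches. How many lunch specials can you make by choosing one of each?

By the multiplication principle: 5 x 9.

Final answer: 45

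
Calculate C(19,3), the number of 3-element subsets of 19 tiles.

C(19,3) = 19!/(3! x (19-3)!).

Final answer: C(19,3) = 969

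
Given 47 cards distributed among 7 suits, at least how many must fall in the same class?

By pigeonhole with 47 objects and 7 categories: ceiling(47/7).

Final answer: 7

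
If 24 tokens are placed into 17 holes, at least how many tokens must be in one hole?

By the pigeonhole principle: ceiling(24/17).

Final answer: 2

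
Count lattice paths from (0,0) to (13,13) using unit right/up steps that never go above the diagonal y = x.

Total monotonic paths to (13,13): C(26,13) = 10400600.
By the reflection principle, paths that go above the diagonal number C(26,14) = 9657700.
Valid Dyck paths: 10400600 - 9657700.
(These counts are the Catalan numbers.)

Final answer: C_{13} = 742900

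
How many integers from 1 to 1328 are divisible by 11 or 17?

Multiples of 11: 120. Multiples of 17: 78. Of both (lcm=187): 7.
By inclusion-exclusion: 120 + 78 - 7.

Final answer: 191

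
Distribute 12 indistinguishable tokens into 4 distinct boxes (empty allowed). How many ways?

Stars and bars: C(n+k-1, k-1) = C(15,3).

Final answer: C(15,3) = 455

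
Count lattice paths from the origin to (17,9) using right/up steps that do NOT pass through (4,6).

Total paths to (17,9): C(26,9) = 3124550.
Paths through (4,6): C(10,6) x C(16,3) = 117600.
Avoiding (4,6): 3124550 - 117600.

Final answer: 3006950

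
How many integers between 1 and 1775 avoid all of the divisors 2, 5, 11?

|div by 2|=887, |div by 5|=355, |div by 11|=161.
|div by 2&5|=177, |div by 2&11|=80, |div by 5&11|=32, |div by all|=16.
By inclusion-exclusion, divisible by at least one: 887+355+161-177-80-32+16 = 1130.
Not divisible by any: 1775 - 1130.

Final answer: 645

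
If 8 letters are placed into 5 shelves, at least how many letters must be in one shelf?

By the pigeonhole principle: ceiling(8/5).

Final answer: 2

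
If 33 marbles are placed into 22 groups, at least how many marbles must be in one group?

By the pigeonhole principle: ceiling(33/22).

Final answer: 2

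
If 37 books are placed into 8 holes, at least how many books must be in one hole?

By the pigeonhole principle: ceiling(37/8).

Final answer: 5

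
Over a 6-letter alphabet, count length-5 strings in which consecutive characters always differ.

First character: 6 choices. Each subsequent: 5 choices (must differ from the previous one).
Total: 6 x 5^4.

Final answer: 6 x 5^{4} = 3750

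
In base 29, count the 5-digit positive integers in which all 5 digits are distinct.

First digit: 28 (nonzero). Second: 28 (not first). Third: 27, etc.
Total: 28 x 28 x 27 x 26 x 25.

Final answer: 13759200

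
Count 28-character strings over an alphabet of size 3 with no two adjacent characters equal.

Let g(n) count such strings. g(1) = 3, and each valid string of length n-1 extends in 2 ways (any symbol but the last), so g(n) = 2 g(n-1).
Total: g(28) = 3 x 2^27.

Final answer: 3 x 2^{27} = 402653184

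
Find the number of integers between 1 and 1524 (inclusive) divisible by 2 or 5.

Multiples of 2: 762. Multiples of 5: 304. Of both (lcm=10): 152.
By inclusion-exclusion: 762 + 304 - 152.

Final answer: 914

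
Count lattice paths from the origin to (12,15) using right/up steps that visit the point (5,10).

Paths (0,0)->(5,10): C(15,10) = 3003.
Paths (5,10)->(12,15): C(12,5) = 792.
By multiplication principle: 3003 x 792.

Final answer: 2378376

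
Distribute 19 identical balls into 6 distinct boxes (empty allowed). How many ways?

Stars and bars: C(n+k-1, k-1) = C(24,5).

Final answer: C(24,5) = 42504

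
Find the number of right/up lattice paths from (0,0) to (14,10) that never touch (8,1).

Total paths to (14,10): C(24,10) = 1961256.
Paths through (8,1): C(9,1) x C(15,9) = 45045.
Avoiding (8,1): 1961256 - 45045.

Final answer: 1916211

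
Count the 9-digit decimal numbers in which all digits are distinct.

First digit: 9 (not 0). Second: 9 (not first). Third: 8, etc.
Total: 9 x 9 x 8 x 7 x 6 x 5 x 4 x 3 x 2.

Final answer: 3265920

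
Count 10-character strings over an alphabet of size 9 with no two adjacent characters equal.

First character: 9 choices. Each subsequent: 8 choices (must differ from the previous one).
Total: 9 x 8^9.

Final answer: 9 x 8^{9} = 1207959552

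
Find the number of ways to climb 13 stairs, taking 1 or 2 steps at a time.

Let f(n) count the ways. The last step is size 1 or 2, so f(n) = f(n-1) + f(n-2) with f(1)=1, f(2)=2.
Computing successive values: f(1)=1, f(2)=2, f(3)=3, f(4)=5, f(5)=8, f(6)=13, f(7)=21, f(8)=34, f(9)=55, f(10)=89, f(11)=144, f(12)=233, f(13)=377.

Final answer: 377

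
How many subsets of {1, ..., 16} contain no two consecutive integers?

Condition on whether n belongs to the subset: if not, any valid subset of {1, ..., n-1} works (a(n-1)); if so, n-1 is excluded and the rest is a valid subset of {1, ..., n-2} (a(n-2)). Hence a(n) = a(n-1) + a(n-2), a(1)=2, a(2)=3.
Computing successive values: a(1)=2, a(2)=3, a(3)=5, a(4)=8, a(5)=13, a(6)=21, a(7)=34, a(8)=55, a(9)=89, a(10)=144, a(11)=233, a(12)=377, a(13)=610, a(14)=987, a(15)=1597, a(16)=2584.

Final answer: 2584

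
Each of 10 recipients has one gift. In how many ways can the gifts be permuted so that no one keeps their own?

Use the recurrence D(n) = (n-1)(D(n-1) + D(n-2)) with D(0)=1, D(1)=0.
D(2) = 1 x (0 + 1) = 1
D(3) = 2 x (1 + 0) = 2
D(4) = 3 x (2 + 1) = 9
D(5) = 4 x (9 + 2) = 44
D(6) = 5 x (44 + 9) = 265
D(7) = 6 x (265 + 44) = 1854
D(8) = 7 x (1854 + 265) = 14833
D(9) = 8 x (14833 + 1854) = 133496
D(10) = 9 x (D(9) + D(8)) = 9 x (133496 + 14833)

Final answer: D(10) = 1334961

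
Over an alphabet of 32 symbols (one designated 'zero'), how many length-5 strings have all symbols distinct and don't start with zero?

First digit: 31 (nonzero). Second: 31 (not first). Third: 30, etc.
Total: 31 x 31 x 30 x 29 x 28.

Final answer: 23409960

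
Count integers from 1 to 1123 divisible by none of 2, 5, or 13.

|div by 2|=561, |div by 5|=224, |div by 13|=86.
|div by 2&5|=112, |div by 2&13|=43, |div by 5&13|=17, |div by all|=8.
By inclusion-exclusion, divisible by at least one: 561+224+86-112-43-17+8 = 707.
Not divisible by any: 1123 - 707.

Final answer: 416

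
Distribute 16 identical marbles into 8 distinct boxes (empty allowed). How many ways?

Stars and bars: C(n+k-1, k-1) = C(23,7).

Final answer: C(23,7) = 245157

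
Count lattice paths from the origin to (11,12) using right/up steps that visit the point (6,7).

Paths (0,0)->(6,7): C(13,7) = 1716.
Paths (6,7)->(11,12): C(10,5) = 252.
By multiplication principle: 1716 x 252.

Final answer: 432432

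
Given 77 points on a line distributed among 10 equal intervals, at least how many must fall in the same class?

By pigeonhole with 77 objects and 10 categories: ceiling(77/10).

Final answer: 8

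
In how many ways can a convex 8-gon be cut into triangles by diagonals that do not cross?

This is a standard Catalan-number count: the answer is C_n. Here n = 8 - 2 = 6.
C_n = (2n)!/(n!(n+1)!), so C_{6} = 12!/(6! x 7!) = C(12,6)/7 = 924/7.

Final answer: C_{6} = 132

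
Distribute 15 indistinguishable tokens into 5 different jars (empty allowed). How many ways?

Stars and bars: C(n+k-1, k-1) = C(19,4).

Final answer: C(19,4) = 3876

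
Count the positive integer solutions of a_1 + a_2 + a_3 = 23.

Substitute a'_i = a_i - 1 (so a'_i >= 0). Then sum a'_i = 23 - 3 = 20.
Stars and bars: C(20+3-1, 3-1) = C(22,2).

Final answer: C(22,2) = 231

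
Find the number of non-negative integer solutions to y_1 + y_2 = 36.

Stars and bars with 36 stars and 1 bars:
C(36+2-1, 2-1) = C(37,1).

Final answer: C(37,1) = 37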